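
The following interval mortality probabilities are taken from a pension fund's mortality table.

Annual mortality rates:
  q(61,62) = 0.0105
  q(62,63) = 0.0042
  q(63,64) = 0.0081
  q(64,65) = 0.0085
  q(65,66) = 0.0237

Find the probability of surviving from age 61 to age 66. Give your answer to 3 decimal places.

P(survive 61→66) = (1 − 0.0105) × (1 − 0.0042) × (1 − 0.0081) × (1 − 0.0085) × (1 − 0.0237).
= 0.9895 × 0.9958 × 0.9919 × 0.9915 × 0.9763 = 0.946089.

0.946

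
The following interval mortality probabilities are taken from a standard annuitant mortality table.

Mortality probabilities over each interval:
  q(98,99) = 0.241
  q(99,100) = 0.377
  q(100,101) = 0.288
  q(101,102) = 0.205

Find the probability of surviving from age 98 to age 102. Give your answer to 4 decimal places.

0.2677

P(survive 98→102) = (1 − 0.241) × (1 − 0.377) × (1 − 0.288) × (1 − 0.205).
= 0.759 × 0.623 × 0.712 × 0.795 = 0.267656.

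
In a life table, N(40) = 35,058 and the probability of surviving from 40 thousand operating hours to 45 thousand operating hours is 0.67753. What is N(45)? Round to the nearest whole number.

23753

N(45) = N(40) × p = 35,058 × 0.67753 = 23753.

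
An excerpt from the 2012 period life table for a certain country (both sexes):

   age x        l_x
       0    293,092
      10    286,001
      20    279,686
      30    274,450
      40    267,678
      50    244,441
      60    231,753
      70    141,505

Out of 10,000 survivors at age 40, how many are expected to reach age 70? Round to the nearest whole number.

5286

The relevant probability is 141,505/267,678 = 0.528639.
Expected number = 10,000 × 0.528639 = 5286.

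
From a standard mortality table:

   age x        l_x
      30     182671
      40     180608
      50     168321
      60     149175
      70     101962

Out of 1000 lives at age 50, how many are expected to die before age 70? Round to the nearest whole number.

The relevant probability is 1 − 101962/168321 = 0.394241.
Expected number = 1000 × 0.394241 = 394.

394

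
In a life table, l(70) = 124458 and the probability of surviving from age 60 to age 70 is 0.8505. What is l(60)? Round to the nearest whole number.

146335

l(60) = l(70) / p = 124458 / 0.8505 = 146335.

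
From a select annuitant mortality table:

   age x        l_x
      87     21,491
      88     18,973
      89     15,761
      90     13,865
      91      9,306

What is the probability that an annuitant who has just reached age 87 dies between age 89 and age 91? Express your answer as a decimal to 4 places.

0.3004

This is the probability of reaching 89 but not 91, conditional on being alive at 87: (l_89 − l_91) / l_87.
= (15,761 − 9,306) / 21,491 = 6,455 / 21,491 = 0.300358.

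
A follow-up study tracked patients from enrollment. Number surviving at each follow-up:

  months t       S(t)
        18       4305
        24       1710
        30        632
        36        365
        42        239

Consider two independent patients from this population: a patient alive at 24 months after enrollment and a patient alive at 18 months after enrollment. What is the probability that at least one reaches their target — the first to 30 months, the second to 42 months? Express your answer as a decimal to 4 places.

p₁ = S(30)/S(24) = 632/1710 = 0.369591; p₂ = S(42)/S(18) = 239/4305 = 0.055517.
P(at least one) = 1 − (1−p₁)(1−p₂) = 1 − 0.630409 × 0.944483 = 0.404589.

0.4046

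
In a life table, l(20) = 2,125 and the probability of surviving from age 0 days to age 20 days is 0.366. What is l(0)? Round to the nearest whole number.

l(0) = l(20) / p = 2,125 / 0.366 = 5806.

5806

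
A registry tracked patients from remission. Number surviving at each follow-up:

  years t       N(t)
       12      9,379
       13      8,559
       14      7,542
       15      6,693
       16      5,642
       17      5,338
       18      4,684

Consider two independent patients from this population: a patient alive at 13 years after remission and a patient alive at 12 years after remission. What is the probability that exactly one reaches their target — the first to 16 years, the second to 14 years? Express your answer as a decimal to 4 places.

p₁ = N(16)/N(13) = 5,642/8,559 = 0.659189; p₂ = N(14)/N(12) = 7,542/9,379 = 0.804137.
P(exactly one) = p₁(1−p₂) + (1−p₁)p₂ = 0.129111 + 0.274059 = 0.403169.

0.4032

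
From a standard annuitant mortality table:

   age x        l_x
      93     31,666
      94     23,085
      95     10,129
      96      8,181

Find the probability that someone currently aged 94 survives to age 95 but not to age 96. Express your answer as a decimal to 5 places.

We want 1|1q94 = (l_95 − l_96)/l_94.
This is the probability of reaching 95 but not 96, conditional on being alive at 94: (l_95 − l_96) / l_94.
= (10,129 − 8,181) / 23,085 = 1,948 / 23,085 = 0.084384.

0.08438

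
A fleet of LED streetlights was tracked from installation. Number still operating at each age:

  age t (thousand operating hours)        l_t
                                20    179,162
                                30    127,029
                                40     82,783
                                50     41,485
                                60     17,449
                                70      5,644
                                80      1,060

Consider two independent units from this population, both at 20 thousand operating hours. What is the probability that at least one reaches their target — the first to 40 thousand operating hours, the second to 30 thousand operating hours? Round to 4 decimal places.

p₁ = l_40/l_20 = 82,783/179,162 = 0.462057; p₂ = l_30/l_20 = 127,029/179,162 = 0.709018.
P(at least one) = 1 − (1−p₁)(1−p₂) = 1 − 0.537943 × 0.290982 = 0.843468.

0.8435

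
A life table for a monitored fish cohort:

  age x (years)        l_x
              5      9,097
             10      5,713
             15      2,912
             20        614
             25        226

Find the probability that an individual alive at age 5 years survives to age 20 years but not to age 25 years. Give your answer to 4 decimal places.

This is the probability of reaching 20 but not 25, conditional on being alive at 5: (l_20 − l_25) / l_5.
= (614 − 226) / 9,097 = 388 / 9,097 = 0.042651.

0.0427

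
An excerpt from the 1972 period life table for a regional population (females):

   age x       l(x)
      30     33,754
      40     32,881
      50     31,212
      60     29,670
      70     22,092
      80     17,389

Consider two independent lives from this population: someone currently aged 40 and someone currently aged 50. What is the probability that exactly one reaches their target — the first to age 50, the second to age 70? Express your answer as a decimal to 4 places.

0.3133

p₁ = l(50)/l(40) = 31,212/32,881 = 0.949241; p₂ = l(70)/l(50) = 22,092/31,212 = 0.707805.
P(exactly one) = p₁(1−p₂) + (1−p₁)p₂ = 0.277363 + 0.035927 = 0.313291.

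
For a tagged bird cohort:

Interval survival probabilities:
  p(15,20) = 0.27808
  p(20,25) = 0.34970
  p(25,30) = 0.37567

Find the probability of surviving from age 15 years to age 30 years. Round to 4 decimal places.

P(survive 15→30) = 0.27808 × 0.34970 × 0.37567.
= 0.036532.

0.0365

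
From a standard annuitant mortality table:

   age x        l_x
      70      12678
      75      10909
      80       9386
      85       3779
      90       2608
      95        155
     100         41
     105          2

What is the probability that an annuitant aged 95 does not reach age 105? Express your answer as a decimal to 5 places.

P(die before 105 | alive at 95) = 1 − l_105/l_95 = 1 − 2/155 = (153)/155 = 0.987097.

0.98710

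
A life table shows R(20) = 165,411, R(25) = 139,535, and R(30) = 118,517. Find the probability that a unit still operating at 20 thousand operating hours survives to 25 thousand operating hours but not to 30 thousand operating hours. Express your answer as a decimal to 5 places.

0.12707

This is the probability of reaching 25 but not 30, conditional on being operational at 20: (R(25) − R(30)) / R(20).
= (139,535 − 118,517) / 165,411 = 21,018 / 165,411 = 0.127065.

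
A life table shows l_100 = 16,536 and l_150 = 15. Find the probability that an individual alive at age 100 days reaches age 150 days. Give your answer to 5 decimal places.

The conditional survival probability is l_150/l_100 = 15/16,536 = 0.000907.

0.00091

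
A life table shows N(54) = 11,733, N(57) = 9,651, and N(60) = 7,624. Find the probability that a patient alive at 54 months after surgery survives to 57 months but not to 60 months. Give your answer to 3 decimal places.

0.173

This is the probability of reaching 57 but not 60, conditional on being alive at 54: (N(57) − N(60)) / N(54).
= (9,651 − 7,624) / 11,733 = 2,027 / 11,733 = 0.172761.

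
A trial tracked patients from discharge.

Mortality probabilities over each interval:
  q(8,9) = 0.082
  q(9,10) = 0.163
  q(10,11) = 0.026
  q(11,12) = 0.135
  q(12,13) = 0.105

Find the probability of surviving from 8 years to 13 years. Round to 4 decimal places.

0.5794

The overall survival probability is (1 − 0.082) × (1 − 0.163) × (1 − 0.026) × (1 − 0.135) × (1 − 0.105).
= 0.918 × 0.837 × 0.974 × 0.865 × 0.895 = 0.579384.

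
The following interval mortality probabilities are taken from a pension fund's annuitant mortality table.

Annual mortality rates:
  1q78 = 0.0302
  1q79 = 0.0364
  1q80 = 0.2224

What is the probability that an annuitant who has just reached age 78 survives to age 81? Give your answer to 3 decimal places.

0.727

Survival from 78 to 81 is the product of surviving each interval: (1 − 0.0302) × (1 − 0.0364) × (1 − 0.2224).
= 0.9698 × 0.9636 × 0.7776 = 0.726667.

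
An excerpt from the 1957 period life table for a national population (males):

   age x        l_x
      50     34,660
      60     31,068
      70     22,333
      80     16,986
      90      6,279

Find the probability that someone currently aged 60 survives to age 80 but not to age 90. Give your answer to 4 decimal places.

We want 20|10q60 = (l_80 − l_90)/l_60.
This is the probability of reaching 80 but not 90, conditional on being alive at 60: (l_80 − l_90) / l_60.
= (16,986 − 6,279) / 31,068 = 10,707 / 31,068 = 0.344631.

0.3446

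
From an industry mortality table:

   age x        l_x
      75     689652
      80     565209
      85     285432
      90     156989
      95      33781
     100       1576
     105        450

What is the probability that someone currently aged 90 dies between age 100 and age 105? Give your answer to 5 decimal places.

0.00717

We want 10|5q90 = (l_100 − l_105)/l_90.
This is the probability of reaching 100 but not 105, conditional on being alive at 90: (l_100 − l_105) / l_90.
= (1576 − 450) / 156989 = 1126 / 156989 = 0.007172.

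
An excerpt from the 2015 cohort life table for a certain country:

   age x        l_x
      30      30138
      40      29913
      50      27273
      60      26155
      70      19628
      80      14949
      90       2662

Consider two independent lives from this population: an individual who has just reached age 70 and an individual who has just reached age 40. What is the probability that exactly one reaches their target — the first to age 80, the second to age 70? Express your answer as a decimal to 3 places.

0.418

p₁ = l_80/l_70 = 14949/19628 = 0.761616; p₂ = l_70/l_40 = 19628/29913 = 0.656170.
P(exactly one) = p₁(1−p₂) + (1−p₁)p₂ = 0.261866 + 0.156420 = 0.418287.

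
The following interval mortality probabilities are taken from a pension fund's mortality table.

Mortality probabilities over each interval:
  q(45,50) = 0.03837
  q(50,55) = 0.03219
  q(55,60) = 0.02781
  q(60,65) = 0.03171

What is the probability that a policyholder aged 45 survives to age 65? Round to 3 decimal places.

0.876

Chaining the interval survival probabilities: (1 − 0.03837) × (1 − 0.03219) × (1 − 0.02781) × (1 − 0.03171).
= 0.96163 × 0.96781 × 0.97219 × 0.96829 = 0.876102.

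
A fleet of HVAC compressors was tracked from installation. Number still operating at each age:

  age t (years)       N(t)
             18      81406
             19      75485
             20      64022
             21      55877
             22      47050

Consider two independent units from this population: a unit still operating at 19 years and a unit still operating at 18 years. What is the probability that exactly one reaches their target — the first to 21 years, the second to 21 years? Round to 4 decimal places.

p₁ = N(21)/N(19) = 55877/75485 = 0.740240; p₂ = N(21)/N(18) = 55877/81406 = 0.686399.
P(exactly one) = p₁(1−p₂) + (1−p₁)p₂ = 0.232140 + 0.178299 = 0.410439.

0.4104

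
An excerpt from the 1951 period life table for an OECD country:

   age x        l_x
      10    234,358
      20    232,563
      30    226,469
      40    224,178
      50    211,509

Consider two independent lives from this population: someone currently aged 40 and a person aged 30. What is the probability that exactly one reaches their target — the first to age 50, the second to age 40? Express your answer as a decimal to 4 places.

0.0655

p₁ = l_50/l_40 = 211,509/224,178 = 0.943487; p₂ = l_40/l_30 = 224,178/226,469 = 0.989884.
P(exactly one) = p₁(1−p₂) + (1−p₁)p₂ = 0.009544 + 0.055941 = 0.065486.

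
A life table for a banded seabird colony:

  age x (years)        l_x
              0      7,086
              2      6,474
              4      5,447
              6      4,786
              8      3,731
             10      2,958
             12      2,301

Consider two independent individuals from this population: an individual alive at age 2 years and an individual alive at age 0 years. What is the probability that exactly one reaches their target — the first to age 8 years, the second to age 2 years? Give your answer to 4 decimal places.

0.4369

p₁ = l_8/l_2 = 3,731/6,474 = 0.576305; p₂ = l_2/l_0 = 6,474/7,086 = 0.913633.
P(exactly one) = p₁(1−p₂) + (1−p₁)p₂ = 0.049774 + 0.387102 = 0.436875.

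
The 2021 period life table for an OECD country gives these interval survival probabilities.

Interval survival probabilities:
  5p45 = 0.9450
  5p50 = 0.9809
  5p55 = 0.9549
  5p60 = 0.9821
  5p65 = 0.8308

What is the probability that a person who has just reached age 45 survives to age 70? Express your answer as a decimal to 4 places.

25p45 = 0.9450 × 0.9809 × 0.9549 × 0.9821 × 0.8308.
= 0.722215.

0.7222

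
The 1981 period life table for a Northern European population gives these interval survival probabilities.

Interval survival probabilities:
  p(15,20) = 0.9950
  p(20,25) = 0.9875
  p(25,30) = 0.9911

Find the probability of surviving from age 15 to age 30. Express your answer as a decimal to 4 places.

Chaining the interval survival probabilities: 0.9950 × 0.9875 × 0.9911.
= 0.973818.

0.9738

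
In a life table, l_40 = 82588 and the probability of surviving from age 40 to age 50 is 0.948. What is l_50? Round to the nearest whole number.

78293

l_50 = l_40 × p = 82588 × 0.948 = 78293.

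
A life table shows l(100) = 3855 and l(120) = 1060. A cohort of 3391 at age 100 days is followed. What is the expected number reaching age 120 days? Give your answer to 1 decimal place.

The relevant probability is 1060/3855 = 0.274968.
Expected number = 3391 × 0.274968 = 932.4.

932.4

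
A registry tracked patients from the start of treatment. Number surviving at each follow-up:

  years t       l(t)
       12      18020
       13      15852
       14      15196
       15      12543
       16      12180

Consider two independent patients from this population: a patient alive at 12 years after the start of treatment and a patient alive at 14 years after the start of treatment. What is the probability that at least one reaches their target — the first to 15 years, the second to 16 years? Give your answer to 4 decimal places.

0.9397

p₁ = l(15)/l(12) = 12543/18020 = 0.696060; p₂ = l(16)/l(14) = 12180/15196 = 0.801527.
P(at least one) = 1 − (1−p₁)(1−p₂) = 1 − 0.303940 × 0.198473 = 0.939676.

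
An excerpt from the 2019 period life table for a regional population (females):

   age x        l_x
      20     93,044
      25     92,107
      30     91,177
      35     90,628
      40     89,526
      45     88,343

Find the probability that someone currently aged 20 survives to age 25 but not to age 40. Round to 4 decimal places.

0.0277

We want 5|15q20 = (l_25 − l_40)/l_20.
This is the probability of reaching 25 but not 40, conditional on being alive at 20: (l_25 − l_40) / l_20.
= (92,107 − 89,526) / 93,044 = 2,581 / 93,044 = 0.027740.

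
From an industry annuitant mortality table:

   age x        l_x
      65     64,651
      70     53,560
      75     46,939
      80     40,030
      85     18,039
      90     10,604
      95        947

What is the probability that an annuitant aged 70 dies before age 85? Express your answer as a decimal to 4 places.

0.6632

P(die before 85 | alive at 70) = 1 − l_85/l_70 = 1 − 18,039/53,560 = (35,521)/53,560 = 0.663200.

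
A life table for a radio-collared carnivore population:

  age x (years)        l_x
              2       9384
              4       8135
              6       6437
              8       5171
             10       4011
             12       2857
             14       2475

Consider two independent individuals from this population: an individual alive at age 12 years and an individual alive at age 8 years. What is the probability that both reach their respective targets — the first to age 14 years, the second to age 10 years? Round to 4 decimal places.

p₁ = l_14/l_12 = 2475/2857 = 0.866293; p₂ = l_10/l_8 = 4011/5171 = 0.775672.
P(both) = p₁ × p₂ = 0.866293 × 0.775672 = 0.671959.

0.6720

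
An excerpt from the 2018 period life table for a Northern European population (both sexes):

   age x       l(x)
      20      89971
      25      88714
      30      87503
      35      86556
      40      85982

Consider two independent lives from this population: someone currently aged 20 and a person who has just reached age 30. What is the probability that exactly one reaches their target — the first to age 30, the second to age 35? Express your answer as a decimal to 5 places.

0.03766

p₁ = l(30)/l(20) = 87503/89971 = 0.972569; p₂ = l(35)/l(30) = 86556/87503 = 0.989178.
P(exactly one) = p₁(1−p₂) + (1−p₁)p₂ = 0.010525 + 0.027134 = 0.037659.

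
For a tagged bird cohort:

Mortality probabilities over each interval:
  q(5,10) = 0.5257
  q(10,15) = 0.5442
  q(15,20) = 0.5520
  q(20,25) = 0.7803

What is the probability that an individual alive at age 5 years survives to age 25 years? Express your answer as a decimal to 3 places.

0.021

Survival from 5 to 25 is the product of surviving each interval: (1 − 0.5257) × (1 − 0.5442) × (1 − 0.5520) × (1 − 0.7803).
= 0.4743 × 0.4558 × 0.4480 × 0.2197 = 0.021278.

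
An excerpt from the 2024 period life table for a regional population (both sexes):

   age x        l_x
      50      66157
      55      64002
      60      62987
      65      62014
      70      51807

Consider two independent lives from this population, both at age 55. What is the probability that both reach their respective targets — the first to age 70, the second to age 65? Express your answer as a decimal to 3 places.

0.784

p₁ = l_70/l_55 = 51807/64002 = 0.809459; p₂ = l_65/l_55 = 62014/64002 = 0.968938.
P(both) = p₁ × p₂ = 0.809459 × 0.968938 = 0.784316.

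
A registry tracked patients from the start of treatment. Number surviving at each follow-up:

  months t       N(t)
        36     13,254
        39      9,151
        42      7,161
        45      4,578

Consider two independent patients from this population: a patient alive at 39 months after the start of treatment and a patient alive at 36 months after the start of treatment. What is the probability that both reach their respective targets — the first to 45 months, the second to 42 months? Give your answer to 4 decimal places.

p₁ = N(45)/N(39) = 4,578/9,151 = 0.500273; p₂ = N(42)/N(36) = 7,161/13,254 = 0.540290.
P(both) = p₁ × p₂ = 0.500273 × 0.540290 = 0.270292.

0.2703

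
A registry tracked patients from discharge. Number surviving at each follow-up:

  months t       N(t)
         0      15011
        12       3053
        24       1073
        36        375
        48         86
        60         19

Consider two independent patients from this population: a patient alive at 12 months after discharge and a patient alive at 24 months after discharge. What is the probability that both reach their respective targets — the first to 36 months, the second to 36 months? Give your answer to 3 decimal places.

p₁ = N(36)/N(12) = 375/3053 = 0.122830; p₂ = N(36)/N(24) = 375/1073 = 0.349487.
P(both) = p₁ × p₂ = 0.122830 × 0.349487 = 0.042927.

0.043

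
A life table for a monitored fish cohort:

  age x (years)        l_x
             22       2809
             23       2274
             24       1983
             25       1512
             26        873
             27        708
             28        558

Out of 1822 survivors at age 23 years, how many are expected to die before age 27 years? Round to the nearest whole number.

1255

The relevant probability is 1 − 708/2274 = 0.688654.
Expected number = 1822 × 0.688654 = 1255.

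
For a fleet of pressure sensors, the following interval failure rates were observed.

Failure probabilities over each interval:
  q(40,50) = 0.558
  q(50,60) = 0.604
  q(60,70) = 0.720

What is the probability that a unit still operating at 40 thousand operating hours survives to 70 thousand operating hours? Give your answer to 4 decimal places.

0.0490

The overall survival probability is (1 − 0.558) × (1 − 0.604) × (1 − 0.720).
= 0.442 × 0.396 × 0.280 = 0.049009.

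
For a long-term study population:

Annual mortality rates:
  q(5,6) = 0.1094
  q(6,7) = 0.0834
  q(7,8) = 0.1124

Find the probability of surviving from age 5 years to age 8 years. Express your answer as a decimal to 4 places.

0.7246

Chaining the interval survival probabilities: (1 − 0.1094) × (1 − 0.0834) × (1 − 0.1124).
= 0.8906 × 0.9166 × 0.8876 = 0.724569.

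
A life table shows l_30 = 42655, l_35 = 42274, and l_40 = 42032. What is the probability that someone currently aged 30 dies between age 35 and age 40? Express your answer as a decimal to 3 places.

We want 5|5q30 = (l_35 − l_40)/l_30.
This is the probability of reaching 35 but not 40, conditional on being alive at 30: (l_35 − l_40) / l_30.
= (42274 − 42032) / 42655 = 242 / 42655 = 0.005673.

0.006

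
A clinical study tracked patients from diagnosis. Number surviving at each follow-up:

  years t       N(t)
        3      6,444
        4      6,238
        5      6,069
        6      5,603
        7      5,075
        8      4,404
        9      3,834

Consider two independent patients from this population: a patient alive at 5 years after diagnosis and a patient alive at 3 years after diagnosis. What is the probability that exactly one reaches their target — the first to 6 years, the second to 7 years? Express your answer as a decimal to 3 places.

0.257

p₁ = N(6)/N(5) = 5,603/6,069 = 0.923216; p₂ = N(7)/N(3) = 5,075/6,444 = 0.787554.
P(exactly one) = p₁(1−p₂) + (1−p₁)p₂ = 0.196134 + 0.060472 = 0.256605.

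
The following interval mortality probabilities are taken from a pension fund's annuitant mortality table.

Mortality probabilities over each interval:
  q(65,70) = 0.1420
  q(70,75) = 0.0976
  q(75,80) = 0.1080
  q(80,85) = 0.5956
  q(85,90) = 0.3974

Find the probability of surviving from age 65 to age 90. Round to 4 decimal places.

P(survive 65→90) = (1 − 0.1420) × (1 − 0.0976) × (1 − 0.1080) × (1 − 0.5956) × (1 − 0.3974).
= 0.8580 × 0.9024 × 0.8920 × 0.4044 × 0.6026 = 0.168303.

0.1683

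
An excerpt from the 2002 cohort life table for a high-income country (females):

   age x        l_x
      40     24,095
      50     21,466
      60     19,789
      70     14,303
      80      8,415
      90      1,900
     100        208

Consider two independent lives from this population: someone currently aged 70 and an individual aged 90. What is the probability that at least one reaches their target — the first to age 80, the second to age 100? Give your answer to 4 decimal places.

0.6334

p₁ = l_80/l_70 = 8,415/14,303 = 0.588338; p₂ = l_100/l_90 = 208/1,900 = 0.109474.
P(at least one) = 1 − (1−p₁)(1−p₂) = 1 − 0.411662 × 0.890526 = 0.633404.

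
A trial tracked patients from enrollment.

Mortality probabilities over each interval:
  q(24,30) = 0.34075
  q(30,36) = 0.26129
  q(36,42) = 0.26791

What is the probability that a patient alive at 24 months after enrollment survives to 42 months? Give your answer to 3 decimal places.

Chaining the interval survival probabilities: (1 − 0.34075) × (1 − 0.26129) × (1 − 0.26791).
= 0.65925 × 0.73871 × 0.73209 = 0.356524.

0.357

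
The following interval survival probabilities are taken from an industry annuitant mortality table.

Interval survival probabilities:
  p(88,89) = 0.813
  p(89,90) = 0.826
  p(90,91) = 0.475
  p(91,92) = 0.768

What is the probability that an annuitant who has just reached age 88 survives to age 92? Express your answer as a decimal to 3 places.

0.245

The overall survival probability is 0.813 × 0.826 × 0.475 × 0.768.
= 0.244977.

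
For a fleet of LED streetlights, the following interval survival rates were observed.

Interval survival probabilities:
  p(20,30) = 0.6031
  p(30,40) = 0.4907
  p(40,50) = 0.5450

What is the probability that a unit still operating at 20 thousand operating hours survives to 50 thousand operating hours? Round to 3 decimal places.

0.161

The overall survival probability is 0.6031 × 0.4907 × 0.5450.
= 0.161288.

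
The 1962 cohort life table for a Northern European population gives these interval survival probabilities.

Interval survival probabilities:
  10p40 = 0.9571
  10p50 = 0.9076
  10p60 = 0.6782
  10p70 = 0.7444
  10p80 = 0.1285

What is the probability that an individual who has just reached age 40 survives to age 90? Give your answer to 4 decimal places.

Survival from 40 to 90 is the product of surviving each interval: 0.9571 × 0.9076 × 0.6782 × 0.7444 × 0.1285.
= 0.056353.

0.0564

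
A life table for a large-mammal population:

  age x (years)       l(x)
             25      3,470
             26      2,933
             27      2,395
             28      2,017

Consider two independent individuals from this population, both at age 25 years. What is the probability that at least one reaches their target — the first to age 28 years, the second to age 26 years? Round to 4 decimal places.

0.9352

p₁ = l(28)/l(25) = 2,017/3,470 = 0.581268; p₂ = l(26)/l(25) = 2,933/3,470 = 0.845245.
P(at least one) = 1 − (1−p₁)(1−p₂) = 1 − 0.418732 × 0.154755 = 0.935199.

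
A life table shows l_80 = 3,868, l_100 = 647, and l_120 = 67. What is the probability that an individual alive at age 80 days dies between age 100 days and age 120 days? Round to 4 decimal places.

This is the probability of reaching 100 but not 120, conditional on being alive at 80: (l_100 − l_120) / l_80.
= (647 − 67) / 3,868 = 580 / 3,868 = 0.149948.

0.1499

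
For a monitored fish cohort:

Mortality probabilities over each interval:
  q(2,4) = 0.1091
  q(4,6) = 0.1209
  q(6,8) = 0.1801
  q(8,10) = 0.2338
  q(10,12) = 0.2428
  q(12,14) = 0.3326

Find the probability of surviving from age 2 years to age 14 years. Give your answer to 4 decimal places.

0.2486

The overall survival probability is (1 − 0.1091) × (1 − 0.1209) × (1 − 0.1801) × (1 − 0.2338) × (1 − 0.2428) × (1 − 0.3326).
= 0.8909 × 0.8791 × 0.8199 × 0.7662 × 0.7572 × 0.6674 = 0.248638.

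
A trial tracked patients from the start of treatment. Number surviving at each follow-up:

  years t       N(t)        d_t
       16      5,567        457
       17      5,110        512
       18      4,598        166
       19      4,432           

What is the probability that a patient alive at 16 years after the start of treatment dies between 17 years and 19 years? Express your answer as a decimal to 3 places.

0.122

This is the probability of reaching 17 but not 19, conditional on being alive at 16: (N(17) − N(19)) / N(16).
= (5,110 − 4,432) / 5,567 = 678 / 5,567 = 0.121789.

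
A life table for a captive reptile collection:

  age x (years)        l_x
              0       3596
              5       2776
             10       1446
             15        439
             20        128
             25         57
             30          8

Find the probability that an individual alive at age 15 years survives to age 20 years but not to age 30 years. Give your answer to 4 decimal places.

This is the probability of reaching 20 but not 30, conditional on being alive at 15: (l_20 − l_30) / l_15.
= (128 − 8) / 439 = 120 / 439 = 0.273349.

0.2733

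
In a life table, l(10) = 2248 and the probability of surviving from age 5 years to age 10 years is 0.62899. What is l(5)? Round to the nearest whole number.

3574

l(5) = l(10) / p = 2248 / 0.62899 = 3574.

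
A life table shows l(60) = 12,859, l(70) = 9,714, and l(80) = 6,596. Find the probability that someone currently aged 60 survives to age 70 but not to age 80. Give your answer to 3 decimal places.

This is the probability of reaching 70 but not 80, conditional on being alive at 60: (l(70) − l(80)) / l(60).
= (9,714 − 6,596) / 12,859 = 3,118 / 12,859 = 0.242476.

0.242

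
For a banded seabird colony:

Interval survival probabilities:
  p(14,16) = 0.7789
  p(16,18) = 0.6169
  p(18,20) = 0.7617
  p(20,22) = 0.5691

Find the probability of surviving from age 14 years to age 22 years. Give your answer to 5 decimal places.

Survival from 14 to 22 is the product of surviving each interval: 0.7789 × 0.6169 × 0.7617 × 0.5691.
= 0.208290.

0.20829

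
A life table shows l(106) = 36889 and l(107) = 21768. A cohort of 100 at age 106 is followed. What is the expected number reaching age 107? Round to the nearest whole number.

The relevant probability is 21768/36889 = 0.590095.
Expected number = 100 × 0.590095 = 59.

59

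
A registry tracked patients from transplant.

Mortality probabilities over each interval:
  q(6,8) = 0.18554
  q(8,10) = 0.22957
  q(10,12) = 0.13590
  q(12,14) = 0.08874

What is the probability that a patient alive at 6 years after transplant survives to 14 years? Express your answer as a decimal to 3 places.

0.494

The overall survival probability is (1 − 0.18554) × (1 − 0.22957) × (1 − 0.13590) × (1 − 0.08874).
= 0.81446 × 0.77043 × 0.86410 × 0.91126 = 0.494094.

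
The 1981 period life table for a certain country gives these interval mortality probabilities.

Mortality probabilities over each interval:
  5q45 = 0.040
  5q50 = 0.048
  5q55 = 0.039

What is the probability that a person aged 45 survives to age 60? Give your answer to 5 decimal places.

Survival from 45 to 60 is the product of surviving each interval: (1 − 0.040) × (1 − 0.048) × (1 − 0.039).
= 0.960 × 0.952 × 0.961 = 0.878277.

0.87828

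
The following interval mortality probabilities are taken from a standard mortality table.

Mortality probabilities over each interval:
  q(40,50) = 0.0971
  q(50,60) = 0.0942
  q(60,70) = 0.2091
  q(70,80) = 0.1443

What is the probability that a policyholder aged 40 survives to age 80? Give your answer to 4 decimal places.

Chaining the interval survival probabilities: (1 − 0.0971) × (1 − 0.0942) × (1 − 0.2091) × (1 − 0.1443).
= 0.9029 × 0.9058 × 0.7909 × 0.8557 = 0.553497.

0.5535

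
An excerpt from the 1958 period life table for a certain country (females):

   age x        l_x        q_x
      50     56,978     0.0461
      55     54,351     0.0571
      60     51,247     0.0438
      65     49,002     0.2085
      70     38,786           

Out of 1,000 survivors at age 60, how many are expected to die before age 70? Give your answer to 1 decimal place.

243.2

The relevant probability is 1 − 38,786/51,247 = 0.243156.
Expected number = 1,000 × 0.243156 = 243.2.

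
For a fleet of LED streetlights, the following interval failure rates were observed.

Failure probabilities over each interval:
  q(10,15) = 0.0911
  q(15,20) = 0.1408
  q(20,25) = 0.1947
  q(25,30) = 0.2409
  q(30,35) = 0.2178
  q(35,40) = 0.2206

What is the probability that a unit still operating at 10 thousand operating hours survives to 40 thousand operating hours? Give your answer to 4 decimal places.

The overall survival probability is (1 − 0.0911) × (1 − 0.1408) × (1 − 0.1947) × (1 − 0.2409) × (1 − 0.2178) × (1 − 0.2206).
= 0.9089 × 0.8592 × 0.8053 × 0.7591 × 0.7822 × 0.7794 = 0.291035.

0.2910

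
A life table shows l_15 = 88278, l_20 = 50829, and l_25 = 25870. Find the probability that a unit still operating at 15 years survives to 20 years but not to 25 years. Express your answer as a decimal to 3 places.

This is the probability of reaching 20 but not 25, conditional on being operational at 15: (l_20 − l_25) / l_15.
= (50829 − 25870) / 88278 = 24959 / 88278 = 0.282732.

0.283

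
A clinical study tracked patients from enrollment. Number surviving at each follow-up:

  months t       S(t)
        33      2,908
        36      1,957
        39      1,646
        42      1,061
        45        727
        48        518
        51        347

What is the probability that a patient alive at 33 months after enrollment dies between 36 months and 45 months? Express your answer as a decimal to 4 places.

0.4230

This is the probability of reaching 36 but not 45, conditional on being alive at 33: (S(36) − S(45)) / S(33).
= (1,957 − 727) / 2,908 = 1,230 / 2,908 = 0.422971.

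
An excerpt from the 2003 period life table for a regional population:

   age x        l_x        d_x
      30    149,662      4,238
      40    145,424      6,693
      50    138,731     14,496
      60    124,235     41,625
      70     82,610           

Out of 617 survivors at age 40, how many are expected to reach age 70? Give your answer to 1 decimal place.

The relevant probability is 82,610/145,424 = 0.568063.
Expected number = 617 × 0.568063 = 350.5.

350.5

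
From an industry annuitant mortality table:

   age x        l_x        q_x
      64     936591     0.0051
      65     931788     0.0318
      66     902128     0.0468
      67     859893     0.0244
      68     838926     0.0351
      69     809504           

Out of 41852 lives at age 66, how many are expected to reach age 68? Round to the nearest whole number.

38920

The relevant probability is 838926/902128 = 0.929941.
Expected number = 41852 × 0.929941 = 38920.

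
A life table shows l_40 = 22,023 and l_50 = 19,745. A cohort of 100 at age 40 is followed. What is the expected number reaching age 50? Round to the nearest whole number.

The relevant probability is 19,745/22,023 = 0.896563.
Expected number = 100 × 0.896563 = 90.

90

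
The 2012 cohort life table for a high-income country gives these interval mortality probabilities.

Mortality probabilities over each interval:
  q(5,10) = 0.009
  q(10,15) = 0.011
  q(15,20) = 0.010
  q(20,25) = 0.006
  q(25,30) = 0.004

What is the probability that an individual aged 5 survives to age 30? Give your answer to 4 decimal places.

0.9606

The overall survival probability is (1 − 0.009) × (1 − 0.011) × (1 − 0.010) × (1 − 0.006) × (1 − 0.004).
= 0.991 × 0.989 × 0.990 × 0.994 × 0.996 = 0.960618.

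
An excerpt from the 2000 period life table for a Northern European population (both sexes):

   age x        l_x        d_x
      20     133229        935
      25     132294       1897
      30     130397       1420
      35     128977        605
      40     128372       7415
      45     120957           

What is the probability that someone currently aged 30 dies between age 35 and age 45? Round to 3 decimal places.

0.062

We want 5|10q30 = (l_35 − l_45)/l_30.
This is the probability of reaching 35 but not 45, conditional on being alive at 30: (l_35 − l_45) / l_30.
= (128977 − 120957) / 130397 = 8020 / 130397 = 0.061504.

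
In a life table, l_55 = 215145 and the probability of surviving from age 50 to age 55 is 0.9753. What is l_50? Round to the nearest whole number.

220594

l_50 = l_55 / p = 215145 / 0.9753 = 220594.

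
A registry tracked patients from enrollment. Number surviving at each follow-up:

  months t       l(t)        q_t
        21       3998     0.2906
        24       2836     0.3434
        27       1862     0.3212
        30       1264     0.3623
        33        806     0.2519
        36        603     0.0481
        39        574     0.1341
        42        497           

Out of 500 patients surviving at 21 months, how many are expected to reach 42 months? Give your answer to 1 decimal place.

62.2

The relevant probability is 497/3998 = 0.124312.
Expected number = 500 × 0.124312 = 62.2.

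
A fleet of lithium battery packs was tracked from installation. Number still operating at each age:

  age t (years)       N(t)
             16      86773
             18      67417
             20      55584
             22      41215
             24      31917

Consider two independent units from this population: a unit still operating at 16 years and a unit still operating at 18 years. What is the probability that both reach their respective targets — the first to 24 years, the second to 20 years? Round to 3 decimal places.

0.303

p₁ = N(24)/N(16) = 31917/86773 = 0.367822; p₂ = N(20)/N(18) = 55584/67417 = 0.824480.
P(both) = p₁ × p₂ = 0.367822 × 0.824480 = 0.303262.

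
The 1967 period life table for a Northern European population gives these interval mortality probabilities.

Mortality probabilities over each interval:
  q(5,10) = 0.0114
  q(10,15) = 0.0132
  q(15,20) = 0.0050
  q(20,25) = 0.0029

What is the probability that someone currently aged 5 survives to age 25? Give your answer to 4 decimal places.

0.9679

P(survive 5→25) = (1 − 0.0114) × (1 − 0.0132) × (1 − 0.0050) × (1 − 0.0029).
= 0.9886 × 0.9868 × 0.9950 × 0.9971 = 0.967858.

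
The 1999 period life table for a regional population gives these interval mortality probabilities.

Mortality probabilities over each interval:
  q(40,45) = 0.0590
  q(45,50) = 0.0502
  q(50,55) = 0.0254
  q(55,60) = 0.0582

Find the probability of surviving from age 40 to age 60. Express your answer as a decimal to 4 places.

0.8204

The overall survival probability is (1 − 0.0590) × (1 − 0.0502) × (1 − 0.0254) × (1 − 0.0582).
= 0.9410 × 0.9498 × 0.9746 × 0.9418 = 0.820365.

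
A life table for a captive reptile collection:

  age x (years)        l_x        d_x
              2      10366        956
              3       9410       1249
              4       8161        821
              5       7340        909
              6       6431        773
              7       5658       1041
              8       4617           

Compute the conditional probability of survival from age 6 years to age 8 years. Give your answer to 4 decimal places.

The conditional survival probability is l_8/l_6 = 4617/6431 = 0.717929.

0.7179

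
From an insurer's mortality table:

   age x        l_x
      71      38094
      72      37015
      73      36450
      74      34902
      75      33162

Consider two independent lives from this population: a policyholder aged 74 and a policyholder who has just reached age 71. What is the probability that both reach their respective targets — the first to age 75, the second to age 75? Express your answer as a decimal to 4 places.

p₁ = l_75/l_74 = 33162/34902 = 0.950146; p₂ = l_75/l_71 = 33162/38094 = 0.870531.
P(both) = p₁ × p₂ = 0.950146 × 0.870531 = 0.827132.

0.8271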